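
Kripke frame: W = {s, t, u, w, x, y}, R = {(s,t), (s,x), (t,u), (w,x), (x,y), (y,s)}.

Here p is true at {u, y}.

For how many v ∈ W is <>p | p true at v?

s: <>p is F, p is F. ✗
t: <>p is T, p is F. ✓
u: <>p is F, p is T. ✓
w: <>p is F, p is F. ✗
x: <>p is T, p is F. ✓
y: <>p is F, p is T. ✓
Satisfying worlds: {t, u, x, y}.

4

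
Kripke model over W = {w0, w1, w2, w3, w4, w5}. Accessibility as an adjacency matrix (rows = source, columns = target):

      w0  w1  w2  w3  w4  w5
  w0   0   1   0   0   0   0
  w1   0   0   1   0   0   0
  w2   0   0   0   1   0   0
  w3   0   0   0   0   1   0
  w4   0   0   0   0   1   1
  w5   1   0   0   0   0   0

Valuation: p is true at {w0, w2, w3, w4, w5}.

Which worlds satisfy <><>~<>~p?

{w0, w1, w2, w3, w4, w5}

w0: successors {w1}; <>~<>~p there: w1:T. ✓
w1: successors {w2}; <>~<>~p there: w2:T. ✓
w2: successors {w3}; <>~<>~p there: w3:T. ✓
w3: successors {w4}; <>~<>~p there: w4:T. ✓
w4: successors {w4, w5}; <>~<>~p there: w4:T, w5:F. ✓
w5: successors {w0}; <>~<>~p there: w0:T. ✓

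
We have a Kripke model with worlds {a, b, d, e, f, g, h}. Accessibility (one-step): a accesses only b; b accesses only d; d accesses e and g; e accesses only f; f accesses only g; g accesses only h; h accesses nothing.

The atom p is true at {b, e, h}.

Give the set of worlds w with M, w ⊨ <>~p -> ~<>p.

a: <>~p is F, ~<>p is F. ✓
b: <>~p is T, ~<>p is T. ✓
d: <>~p is T, ~<>p is F. ✗
e: <>~p is T, ~<>p is T. ✓
f: <>~p is T, ~<>p is T. ✓
g: <>~p is F, ~<>p is F. ✓
h: <>~p is F, ~<>p is T. ✓

{a, b, e, f, g, h}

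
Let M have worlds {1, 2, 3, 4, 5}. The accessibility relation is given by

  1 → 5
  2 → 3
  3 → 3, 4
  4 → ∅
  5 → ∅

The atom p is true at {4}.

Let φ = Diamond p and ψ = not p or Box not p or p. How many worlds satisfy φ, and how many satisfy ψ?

1 and 5

For Diamond p:
1: successors {5}; p there: 5:F. ✗
2: successors {3}; p there: 3:F. ✗
3: successors {3, 4}; p there: 3:F, 4:T. ✓
4: no successors, so Diamond p fails. ✗
5: no successors, so Diamond p fails. ✗
— 1 world.
For not p or Box not p or p:
1: not p is T, Box not p or p is T. ✓
2: not p is T, Box not p or p is T. ✓
3: not p is T, Box not p or p is F. ✓
4: not p is F, Box not p or p is T. ✓
5: not p is T, Box not p or p is T. ✓
— 5 worlds.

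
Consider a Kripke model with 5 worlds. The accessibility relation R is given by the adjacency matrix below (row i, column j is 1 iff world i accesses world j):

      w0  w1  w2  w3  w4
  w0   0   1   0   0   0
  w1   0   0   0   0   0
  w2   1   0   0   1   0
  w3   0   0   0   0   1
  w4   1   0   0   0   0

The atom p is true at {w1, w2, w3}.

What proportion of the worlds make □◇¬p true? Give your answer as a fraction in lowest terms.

w0: successors {w1}; ◇¬p there: w1:F. ✗
w1: no successors, so □◇¬p holds vacuously. ✓
w2: successors {w0, w3}; ◇¬p there: w0:F, w3:T. ✗
w3: successors {w4}; ◇¬p there: w4:T. ✓
w4: successors {w0}; ◇¬p there: w0:F. ✗
That's 2 of 5 worlds, so 2/5.

2/5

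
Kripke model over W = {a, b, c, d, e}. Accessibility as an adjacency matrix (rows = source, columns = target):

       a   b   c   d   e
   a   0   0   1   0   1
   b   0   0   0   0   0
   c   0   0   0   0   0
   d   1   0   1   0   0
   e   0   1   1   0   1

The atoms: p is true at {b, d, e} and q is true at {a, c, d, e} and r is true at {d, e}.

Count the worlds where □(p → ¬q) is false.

2

a: successors {c, e}; p → ¬q there: c:T, e:F. ✗
b: no successors, so □(p → ¬q) holds vacuously. ✓
c: no successors, so □(p → ¬q) holds vacuously. ✓
d: successors {a, c}; p → ¬q there: a:T, c:T. ✓
e: successors {b, c, e}; p → ¬q there: b:T, c:T, e:F. ✗
Satisfying worlds: {b, c, d}.
So □(p → ¬q) fails at the other 2 worlds.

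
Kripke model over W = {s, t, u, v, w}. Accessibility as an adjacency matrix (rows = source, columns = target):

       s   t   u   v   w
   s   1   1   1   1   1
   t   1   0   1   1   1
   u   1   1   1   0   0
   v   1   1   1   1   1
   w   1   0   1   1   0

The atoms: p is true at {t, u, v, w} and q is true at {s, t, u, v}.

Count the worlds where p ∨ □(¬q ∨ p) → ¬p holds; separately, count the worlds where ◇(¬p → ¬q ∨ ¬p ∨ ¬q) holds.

For p ∨ □(¬q ∨ p) → ¬p:
s: p ∨ □(¬q ∨ p) is F, ¬p is T. ✓
t: p ∨ □(¬q ∨ p) is T, ¬p is F. ✗
u: p ∨ □(¬q ∨ p) is T, ¬p is F. ✗
v: p ∨ □(¬q ∨ p) is T, ¬p is F. ✗
w: p ∨ □(¬q ∨ p) is T, ¬p is F. ✗
— 1 world.
For ◇(¬p → ¬q ∨ ¬p ∨ ¬q):
s: successors {s, t, u, v, w}; ¬p → ¬q ∨ ¬p ∨ ¬q there: s:T, t:T, u:T, v:T, w:T. ✓
t: successors {s, u, v, w}; ¬p → ¬q ∨ ¬p ∨ ¬q there: s:T, u:T, v:T, w:T. ✓
u: successors {s, t, u}; ¬p → ¬q ∨ ¬p ∨ ¬q there: s:T, t:T, u:T. ✓
v: successors {s, t, u, v, w}; ¬p → ¬q ∨ ¬p ∨ ¬q there: s:T, t:T, u:T, v:T, w:T. ✓
w: successors {s, u, v}; ¬p → ¬q ∨ ¬p ∨ ¬q there: s:T, u:T, v:T. ✓
— 5 worlds.

1 and 5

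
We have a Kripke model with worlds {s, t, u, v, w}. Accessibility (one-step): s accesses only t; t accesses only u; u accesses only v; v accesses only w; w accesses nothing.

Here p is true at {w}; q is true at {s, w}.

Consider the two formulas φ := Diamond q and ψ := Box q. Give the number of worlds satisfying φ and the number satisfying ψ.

For Diamond q:
s: successors {t}; q there: t:F. ✗
t: successors {u}; q there: u:F. ✗
u: successors {v}; q there: v:F. ✗
v: successors {w}; q there: w:T. ✓
w: no successors, so Diamond q fails. ✗
— 1 world.
For Box q:
s: successors {t}; q there: t:F. ✗
t: successors {u}; q there: u:F. ✗
u: successors {v}; q there: v:F. ✗
v: successors {w}; q there: w:T. ✓
w: no successors, so Box q holds vacuously. ✓
— 2 worlds.

1 and 2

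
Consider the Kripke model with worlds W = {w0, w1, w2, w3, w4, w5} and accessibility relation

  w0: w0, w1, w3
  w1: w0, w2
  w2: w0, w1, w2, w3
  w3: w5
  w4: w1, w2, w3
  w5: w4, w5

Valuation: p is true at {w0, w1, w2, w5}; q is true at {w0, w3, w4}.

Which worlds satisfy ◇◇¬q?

{w0, w1, w2, w3, w4, w5}

w0: successors {w0, w1, w3}; ◇¬q there: w0:T, w1:T, w3:T. ✓
w1: successors {w0, w2}; ◇¬q there: w0:T, w2:T. ✓
w2: successors {w0, w1, w2, w3}; ◇¬q there: w0:T, w1:T, w2:T, w3:T. ✓
w3: successors {w5}; ◇¬q there: w5:T. ✓
w4: successors {w1, w2, w3}; ◇¬q there: w1:T, w2:T, w3:T. ✓
w5: successors {w4, w5}; ◇¬q there: w4:T, w5:T. ✓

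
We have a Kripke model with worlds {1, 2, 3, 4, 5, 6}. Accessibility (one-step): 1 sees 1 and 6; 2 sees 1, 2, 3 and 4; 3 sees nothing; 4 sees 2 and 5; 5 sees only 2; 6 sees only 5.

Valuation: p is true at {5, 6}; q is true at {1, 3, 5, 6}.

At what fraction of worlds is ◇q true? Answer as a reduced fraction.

2/3

1: successors {1, 6}; q there: 1:T, 6:T. ✓
2: successors {1, 2, 3, 4}; q there: 1:T, 2:F, 3:T, 4:F. ✓
3: no successors, so ◇q fails. ✗
4: successors {2, 5}; q there: 2:F, 5:T. ✓
5: successors {2}; q there: 2:F. ✗
6: successors {5}; q there: 5:T. ✓
That's 4 of 6 worlds, so 4/6 = 2/3.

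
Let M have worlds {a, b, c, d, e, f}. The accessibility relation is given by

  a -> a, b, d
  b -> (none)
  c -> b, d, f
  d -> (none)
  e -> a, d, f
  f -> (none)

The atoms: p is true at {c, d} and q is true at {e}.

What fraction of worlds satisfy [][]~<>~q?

2/3

a: successors {a, b, d}; []~<>~q there: a:F, b:T, d:T. ✗
b: no successors, so [][]~<>~q holds vacuously. ✓
c: successors {b, d, f}; []~<>~q there: b:T, d:T, f:T. ✓
d: no successors, so [][]~<>~q holds vacuously. ✓
e: successors {a, d, f}; []~<>~q there: a:F, d:T, f:T. ✗
f: no successors, so [][]~<>~q holds vacuously. ✓
That's 4 of 6 worlds, so 4/6 = 2/3.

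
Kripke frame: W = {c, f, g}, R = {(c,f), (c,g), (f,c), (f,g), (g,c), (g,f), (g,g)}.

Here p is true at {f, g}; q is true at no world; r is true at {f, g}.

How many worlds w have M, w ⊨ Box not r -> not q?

3

c: Box not r is F, not q is T. ✓
f: Box not r is F, not q is T. ✓
g: Box not r is F, not q is T. ✓
Satisfying worlds: {c, f, g}.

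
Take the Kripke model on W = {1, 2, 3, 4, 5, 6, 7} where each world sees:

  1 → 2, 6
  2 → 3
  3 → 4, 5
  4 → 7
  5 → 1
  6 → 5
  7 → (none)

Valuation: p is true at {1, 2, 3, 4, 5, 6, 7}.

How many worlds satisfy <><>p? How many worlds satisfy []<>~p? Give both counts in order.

For <><>p:
1: successors {2, 6}; <>p there: 2:T, 6:T. ✓
2: successors {3}; <>p there: 3:T. ✓
3: successors {4, 5}; <>p there: 4:T, 5:T. ✓
4: successors {7}; <>p there: 7:F. ✗
5: successors {1}; <>p there: 1:T. ✓
6: successors {5}; <>p there: 5:T. ✓
7: no successors, so <><>p fails. ✗
— 5 worlds.
For []<>~p:
1: successors {2, 6}; <>~p there: 2:F, 6:F. ✗
2: successors {3}; <>~p there: 3:F. ✗
3: successors {4, 5}; <>~p there: 4:F, 5:F. ✗
4: successors {7}; <>~p there: 7:F. ✗
5: successors {1}; <>~p there: 1:F. ✗
6: successors {5}; <>~p there: 5:F. ✗
7: no successors, so []<>~p holds vacuously. ✓
— 1 world.

5 and 1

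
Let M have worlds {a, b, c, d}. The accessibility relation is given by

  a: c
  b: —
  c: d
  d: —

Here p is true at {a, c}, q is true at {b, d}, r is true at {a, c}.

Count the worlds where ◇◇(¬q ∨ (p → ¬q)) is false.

3

a: successors {c}; ◇(¬q ∨ (p → ¬q)) there: c:T. ✓
b: no successors, so ◇◇(¬q ∨ (p → ¬q)) fails. ✗
c: successors {d}; ◇(¬q ∨ (p → ¬q)) there: d:F. ✗
d: no successors, so ◇◇(¬q ∨ (p → ¬q)) fails. ✗
Satisfying worlds: {a}.
So ◇◇(¬q ∨ (p → ¬q)) fails at the other 3 worlds.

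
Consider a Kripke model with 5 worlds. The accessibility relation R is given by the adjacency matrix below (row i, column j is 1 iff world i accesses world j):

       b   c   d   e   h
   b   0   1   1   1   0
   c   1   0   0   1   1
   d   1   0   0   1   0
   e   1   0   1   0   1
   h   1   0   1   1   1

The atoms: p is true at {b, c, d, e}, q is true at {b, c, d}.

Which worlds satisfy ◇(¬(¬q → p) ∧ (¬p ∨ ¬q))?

{c, e, h}

b: successors {c, d, e}; ¬(¬q → p) ∧ (¬p ∨ ¬q) there: c:F, d:F, e:F. ✗
c: successors {b, e, h}; ¬(¬q → p) ∧ (¬p ∨ ¬q) there: b:F, e:F, h:T. ✓
d: successors {b, e}; ¬(¬q → p) ∧ (¬p ∨ ¬q) there: b:F, e:F. ✗
e: successors {b, d, h}; ¬(¬q → p) ∧ (¬p ∨ ¬q) there: b:F, d:F, h:T. ✓
h: successors {b, d, e, h}; ¬(¬q → p) ∧ (¬p ∨ ¬q) there: b:F, d:F, e:F, h:T. ✓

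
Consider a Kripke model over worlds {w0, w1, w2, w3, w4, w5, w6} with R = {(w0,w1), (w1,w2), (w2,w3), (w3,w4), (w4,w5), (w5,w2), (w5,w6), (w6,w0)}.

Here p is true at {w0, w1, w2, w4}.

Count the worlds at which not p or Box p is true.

w0: not p is F, Box p is T. ✓
w1: not p is F, Box p is T. ✓
w2: not p is F, Box p is F. ✗
w3: not p is T, Box p is T. ✓
w4: not p is F, Box p is F. ✗
w5: not p is T, Box p is F. ✓
w6: not p is T, Box p is T. ✓
Satisfying worlds: {w0, w1, w3, w5, w6}.

5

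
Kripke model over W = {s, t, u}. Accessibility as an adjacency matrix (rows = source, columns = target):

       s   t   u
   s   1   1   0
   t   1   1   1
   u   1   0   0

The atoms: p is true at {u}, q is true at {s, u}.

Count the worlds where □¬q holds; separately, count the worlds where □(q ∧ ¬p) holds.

0 and 1

For □¬q:
s: successors {s, t}; ¬q there: s:F, t:T. ✗
t: successors {s, t, u}; ¬q there: s:F, t:T, u:F. ✗
u: successors {s}; ¬q there: s:F. ✗
— 0 worlds.
For □(q ∧ ¬p):
s: successors {s, t}; q ∧ ¬p there: s:T, t:F. ✗
t: successors {s, t, u}; q ∧ ¬p there: s:T, t:F, u:F. ✗
u: successors {s}; q ∧ ¬p there: s:T. ✓
— 1 world.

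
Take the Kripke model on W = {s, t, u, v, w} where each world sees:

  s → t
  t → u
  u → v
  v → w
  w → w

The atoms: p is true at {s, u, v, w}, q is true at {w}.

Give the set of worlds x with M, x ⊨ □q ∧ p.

s: □q is F, p is T. ✗
t: □q is F, p is F. ✗
u: □q is F, p is T. ✗
v: □q is T, p is T. ✓
w: □q is T, p is T. ✓

{v, w}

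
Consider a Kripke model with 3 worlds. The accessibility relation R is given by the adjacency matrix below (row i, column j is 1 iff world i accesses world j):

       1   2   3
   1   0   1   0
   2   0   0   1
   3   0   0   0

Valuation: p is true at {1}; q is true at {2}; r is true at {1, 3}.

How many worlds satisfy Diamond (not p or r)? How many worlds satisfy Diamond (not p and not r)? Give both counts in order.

For Diamond (not p or r):
1: successors {2}; not p or r there: 2:T. ✓
2: successors {3}; not p or r there: 3:T. ✓
3: no successors, so Diamond (not p or r) fails. ✗
— 2 worlds.
For Diamond (not p and not r):
1: successors {2}; not p and not r there: 2:T. ✓
2: successors {3}; not p and not r there: 3:F. ✗
3: no successors, so Diamond (not p and not r) fails. ✗
— 1 world.

2 and 1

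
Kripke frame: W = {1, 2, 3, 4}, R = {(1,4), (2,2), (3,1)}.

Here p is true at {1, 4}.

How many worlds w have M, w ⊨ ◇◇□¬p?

1: successors {4}; ◇□¬p there: 4:F. ✗
2: successors {2}; ◇□¬p there: 2:T. ✓
3: successors {1}; ◇□¬p there: 1:T. ✓
4: no successors, so ◇◇□¬p fails. ✗
Satisfying worlds: {2, 3}.

2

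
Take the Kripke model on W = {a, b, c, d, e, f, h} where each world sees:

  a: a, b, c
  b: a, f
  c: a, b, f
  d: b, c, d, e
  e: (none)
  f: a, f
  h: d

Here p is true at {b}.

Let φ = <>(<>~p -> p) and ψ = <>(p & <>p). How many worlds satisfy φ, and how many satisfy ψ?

For <>(<>~p -> p):
a: successors {a, b, c}; <>~p -> p there: a:F, b:T, c:F. ✓
b: successors {a, f}; <>~p -> p there: a:F, f:F. ✗
c: successors {a, b, f}; <>~p -> p there: a:F, b:T, f:F. ✓
d: successors {b, c, d, e}; <>~p -> p there: b:T, c:F, d:F, e:T. ✓
e: no successors, so <>(<>~p -> p) fails. ✗
f: successors {a, f}; <>~p -> p there: a:F, f:F. ✗
h: successors {d}; <>~p -> p there: d:F. ✗
— 3 worlds.
For <>(p & <>p):
a: successors {a, b, c}; p & <>p there: a:F, b:F, c:F. ✗
b: successors {a, f}; p & <>p there: a:F, f:F. ✗
c: successors {a, b, f}; p & <>p there: a:F, b:F, f:F. ✗
d: successors {b, c, d, e}; p & <>p there: b:F, c:F, d:F, e:F. ✗
e: no successors, so <>(p & <>p) fails. ✗
f: successors {a, f}; p & <>p there: a:F, f:F. ✗
h: successors {d}; p & <>p there: d:F. ✗
— 0 worlds.

3 and 0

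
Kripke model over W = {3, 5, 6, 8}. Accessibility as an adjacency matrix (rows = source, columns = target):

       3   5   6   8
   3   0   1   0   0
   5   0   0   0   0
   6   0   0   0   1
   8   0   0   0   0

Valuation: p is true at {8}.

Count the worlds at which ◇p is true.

1

3: successors {5}; p there: 5:F. ✗
5: no successors, so ◇p fails. ✗
6: successors {8}; p there: 8:T. ✓
8: no successors, so ◇p fails. ✗
Satisfying worlds: {6}.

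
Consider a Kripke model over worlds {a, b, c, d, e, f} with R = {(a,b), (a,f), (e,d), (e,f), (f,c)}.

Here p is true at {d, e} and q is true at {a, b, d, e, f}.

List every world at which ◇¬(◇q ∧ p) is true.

a: successors {b, f}; ¬(◇q ∧ p) there: b:T, f:T. ✓
b: no successors, so ◇¬(◇q ∧ p) fails. ✗
c: no successors, so ◇¬(◇q ∧ p) fails. ✗
d: no successors, so ◇¬(◇q ∧ p) fails. ✗
e: successors {d, f}; ¬(◇q ∧ p) there: d:T, f:T. ✓
f: successors {c}; ¬(◇q ∧ p) there: c:T. ✓

{a, e, f}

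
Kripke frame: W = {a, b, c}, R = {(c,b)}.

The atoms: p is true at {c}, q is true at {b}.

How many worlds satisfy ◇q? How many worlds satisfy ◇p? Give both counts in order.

1 and 0

For ◇q:
a: no successors, so ◇q fails. ✗
b: no successors, so ◇q fails. ✗
c: successors {b}; q there: b:T. ✓
— 1 world.
For ◇p:
a: no successors, so ◇p fails. ✗
b: no successors, so ◇p fails. ✗
c: successors {b}; p there: b:F. ✗
— 0 worlds.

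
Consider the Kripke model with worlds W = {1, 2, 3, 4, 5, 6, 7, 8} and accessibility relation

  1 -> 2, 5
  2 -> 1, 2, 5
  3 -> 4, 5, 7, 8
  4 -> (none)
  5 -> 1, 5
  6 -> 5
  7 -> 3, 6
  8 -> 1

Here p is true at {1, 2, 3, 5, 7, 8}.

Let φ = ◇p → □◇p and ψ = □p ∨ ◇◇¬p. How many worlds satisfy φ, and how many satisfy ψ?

For ◇p → □◇p:
1: ◇p is T, □◇p is T. ✓
2: ◇p is T, □◇p is T. ✓
3: ◇p is T, □◇p is F. ✗
4: ◇p is F, □◇p is T. ✓
5: ◇p is T, □◇p is T. ✓
6: ◇p is T, □◇p is T. ✓
7: ◇p is T, □◇p is T. ✓
8: ◇p is T, □◇p is T. ✓
— 7 worlds.
For □p ∨ ◇◇¬p:
1: □p is T, ◇◇¬p is F. ✓
2: □p is T, ◇◇¬p is F. ✓
3: □p is F, ◇◇¬p is T. ✓
4: □p is T, ◇◇¬p is F. ✓
5: □p is T, ◇◇¬p is F. ✓
6: □p is T, ◇◇¬p is F. ✓
7: □p is F, ◇◇¬p is T. ✓
8: □p is T, ◇◇¬p is F. ✓
— 8 worlds.

7 and 8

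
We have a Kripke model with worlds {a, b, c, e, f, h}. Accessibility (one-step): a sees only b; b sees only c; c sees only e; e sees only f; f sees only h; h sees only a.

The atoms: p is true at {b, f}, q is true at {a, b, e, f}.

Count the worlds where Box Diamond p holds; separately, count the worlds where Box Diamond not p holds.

For Box Diamond p:
a: successors {b}; Diamond p there: b:F. ✗
b: successors {c}; Diamond p there: c:F. ✗
c: successors {e}; Diamond p there: e:T. ✓
e: successors {f}; Diamond p there: f:F. ✗
f: successors {h}; Diamond p there: h:F. ✗
h: successors {a}; Diamond p there: a:T. ✓
— 2 worlds.
For Box Diamond not p:
a: successors {b}; Diamond not p there: b:T. ✓
b: successors {c}; Diamond not p there: c:T. ✓
c: successors {e}; Diamond not p there: e:F. ✗
e: successors {f}; Diamond not p there: f:T. ✓
f: successors {h}; Diamond not p there: h:T. ✓
h: successors {a}; Diamond not p there: a:F. ✗
— 4 worlds.

2 and 4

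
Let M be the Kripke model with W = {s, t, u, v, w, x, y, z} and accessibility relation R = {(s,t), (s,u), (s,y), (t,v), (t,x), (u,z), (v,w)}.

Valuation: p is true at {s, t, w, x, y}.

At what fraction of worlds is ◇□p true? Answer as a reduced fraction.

s: successors {t, u, y}; □p there: t:F, u:F, y:T. ✓
t: successors {v, x}; □p there: v:T, x:T. ✓
u: successors {z}; □p there: z:T. ✓
v: successors {w}; □p there: w:T. ✓
w: no successors, so ◇□p fails. ✗
x: no successors, so ◇□p fails. ✗
y: no successors, so ◇□p fails. ✗
z: no successors, so ◇□p fails. ✗
That's 4 of 8 worlds, so 4/8 = 1/2.

1/2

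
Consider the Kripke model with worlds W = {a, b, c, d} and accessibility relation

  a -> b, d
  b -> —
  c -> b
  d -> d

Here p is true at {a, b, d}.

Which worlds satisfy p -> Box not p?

{b, c}

a: p is T, Box not p is F. ✗
b: p is T, Box not p is T. ✓
c: p is F, Box not p is F. ✓
d: p is T, Box not p is F. ✗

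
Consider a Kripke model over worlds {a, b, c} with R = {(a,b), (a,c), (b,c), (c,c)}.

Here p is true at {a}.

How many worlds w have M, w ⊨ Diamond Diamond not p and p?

1

a: Diamond Diamond not p is T, p is T. ✓
b: Diamond Diamond not p is T, p is F. ✗
c: Diamond Diamond not p is T, p is F. ✗
Satisfying worlds: {a}.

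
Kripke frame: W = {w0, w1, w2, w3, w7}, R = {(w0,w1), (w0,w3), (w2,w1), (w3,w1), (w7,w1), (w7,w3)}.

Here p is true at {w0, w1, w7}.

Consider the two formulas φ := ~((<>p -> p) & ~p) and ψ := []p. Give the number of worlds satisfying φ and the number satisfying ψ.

For ~((<>p -> p) & ~p):
w0: (<>p -> p) & ~p is F. ✓
w1: (<>p -> p) & ~p is F. ✓
w2: (<>p -> p) & ~p is F. ✓
w3: (<>p -> p) & ~p is F. ✓
w7: (<>p -> p) & ~p is F. ✓
— 5 worlds.
For []p:
w0: successors {w1, w3}; p there: w1:T, w3:F. ✗
w1: no successors, so []p holds vacuously. ✓
w2: successors {w1}; p there: w1:T. ✓
w3: successors {w1}; p there: w1:T. ✓
w7: successors {w1, w3}; p there: w1:T, w3:F. ✗
— 3 worlds.

5 and 3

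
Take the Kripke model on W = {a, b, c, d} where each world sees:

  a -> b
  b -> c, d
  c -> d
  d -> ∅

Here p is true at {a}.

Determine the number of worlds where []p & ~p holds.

1

a: []p is F, ~p is F. ✗
b: []p is F, ~p is T. ✗
c: []p is F, ~p is T. ✗
d: []p is T, ~p is T. ✓
Satisfying worlds: {d}.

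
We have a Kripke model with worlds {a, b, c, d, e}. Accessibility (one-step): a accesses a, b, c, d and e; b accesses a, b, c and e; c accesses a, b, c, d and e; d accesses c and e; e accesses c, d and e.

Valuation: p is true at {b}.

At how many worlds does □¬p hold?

2

a: successors {a, b, c, d, e}; ¬p there: a:T, b:F, c:T, d:T, e:T. ✗
b: successors {a, b, c, e}; ¬p there: a:T, b:F, c:T, e:T. ✗
c: successors {a, b, c, d, e}; ¬p there: a:T, b:F, c:T, d:T, e:T. ✗
d: successors {c, e}; ¬p there: c:T, e:T. ✓
e: successors {c, d, e}; ¬p there: c:T, d:T, e:T. ✓
Satisfying worlds: {d, e}.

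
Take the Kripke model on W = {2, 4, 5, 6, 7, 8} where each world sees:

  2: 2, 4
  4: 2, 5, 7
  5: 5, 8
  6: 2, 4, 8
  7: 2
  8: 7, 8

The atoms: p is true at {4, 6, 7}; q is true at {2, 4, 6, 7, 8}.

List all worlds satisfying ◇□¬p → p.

{2, 4, 6, 7}

2: ◇□¬p is F, p is F. ✓
4: ◇□¬p is T, p is T. ✓
5: ◇□¬p is T, p is F. ✗
6: ◇□¬p is F, p is T. ✓
7: ◇□¬p is F, p is T. ✓
8: ◇□¬p is T, p is F. ✗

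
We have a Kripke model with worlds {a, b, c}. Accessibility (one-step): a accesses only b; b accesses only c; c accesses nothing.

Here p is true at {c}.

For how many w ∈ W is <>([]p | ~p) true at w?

2

a: successors {b}; []p | ~p there: b:T. ✓
b: successors {c}; []p | ~p there: c:T. ✓
c: no successors, so <>([]p | ~p) fails. ✗
Satisfying worlds: {a, b}.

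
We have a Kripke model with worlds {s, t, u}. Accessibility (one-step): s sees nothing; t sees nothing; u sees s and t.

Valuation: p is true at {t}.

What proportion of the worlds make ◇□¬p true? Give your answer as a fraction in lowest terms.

s: no successors, so ◇□¬p fails. ✗
t: no successors, so ◇□¬p fails. ✗
u: successors {s, t}; □¬p there: s:T, t:T. ✓
That's 1 of 3 worlds, so 1/3.

1/3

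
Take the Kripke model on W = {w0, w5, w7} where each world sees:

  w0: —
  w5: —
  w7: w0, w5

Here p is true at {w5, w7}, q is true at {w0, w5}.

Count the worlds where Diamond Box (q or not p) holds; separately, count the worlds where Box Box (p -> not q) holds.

For Diamond Box (q or not p):
w0: no successors, so Diamond Box (q or not p) fails. ✗
w5: no successors, so Diamond Box (q or not p) fails. ✗
w7: successors {w0, w5}; Box (q or not p) there: w0:T, w5:T. ✓
— 1 world.
For Box Box (p -> not q):
w0: no successors, so Box Box (p -> not q) holds vacuously. ✓
w5: no successors, so Box Box (p -> not q) holds vacuously. ✓
w7: successors {w0, w5}; Box (p -> not q) there: w0:T, w5:T. ✓
— 3 worlds.

1 and 3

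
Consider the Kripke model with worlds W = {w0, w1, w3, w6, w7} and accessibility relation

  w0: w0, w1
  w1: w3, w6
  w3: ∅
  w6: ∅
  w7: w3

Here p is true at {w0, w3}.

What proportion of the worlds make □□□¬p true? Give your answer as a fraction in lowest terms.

4/5

w0: successors {w0, w1}; □□¬p there: w0:F, w1:T. ✗
w1: successors {w3, w6}; □□¬p there: w3:T, w6:T. ✓
w3: no successors, so □□□¬p holds vacuously. ✓
w6: no successors, so □□□¬p holds vacuously. ✓
w7: successors {w3}; □□¬p there: w3:T. ✓
That's 4 of 5 worlds, so 4/5.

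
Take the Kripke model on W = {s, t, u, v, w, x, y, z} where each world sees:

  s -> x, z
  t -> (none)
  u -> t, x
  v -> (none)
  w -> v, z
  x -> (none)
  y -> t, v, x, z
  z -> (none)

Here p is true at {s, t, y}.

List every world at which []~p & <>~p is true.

s: []~p is T, <>~p is T. ✓
t: []~p is T, <>~p is F. ✗
u: []~p is F, <>~p is T. ✗
v: []~p is T, <>~p is F. ✗
w: []~p is T, <>~p is T. ✓
x: []~p is T, <>~p is F. ✗
y: []~p is F, <>~p is T. ✗
z: []~p is T, <>~p is F. ✗

{s, w}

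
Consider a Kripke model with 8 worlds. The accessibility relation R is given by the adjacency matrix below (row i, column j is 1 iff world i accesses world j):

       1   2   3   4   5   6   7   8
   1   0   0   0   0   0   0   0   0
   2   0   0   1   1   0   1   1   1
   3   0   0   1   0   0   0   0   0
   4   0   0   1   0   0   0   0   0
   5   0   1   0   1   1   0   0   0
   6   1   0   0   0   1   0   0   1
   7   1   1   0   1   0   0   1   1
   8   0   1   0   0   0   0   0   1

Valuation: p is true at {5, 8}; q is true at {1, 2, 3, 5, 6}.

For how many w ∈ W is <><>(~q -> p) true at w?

7

1: no successors, so <><>(~q -> p) fails. ✗
2: successors {3, 4, 6, 7, 8}; <>(~q -> p) there: 3:T, 4:T, 6:T, 7:T, 8:T. ✓
3: successors {3}; <>(~q -> p) there: 3:T. ✓
4: successors {3}; <>(~q -> p) there: 3:T. ✓
5: successors {2, 4, 5}; <>(~q -> p) there: 2:T, 4:T, 5:T. ✓
6: successors {1, 5, 8}; <>(~q -> p) there: 1:F, 5:T, 8:T. ✓
7: successors {1, 2, 4, 7, 8}; <>(~q -> p) there: 1:F, 2:T, 4:T, 7:T, 8:T. ✓
8: successors {2, 8}; <>(~q -> p) there: 2:T, 8:T. ✓
Satisfying worlds: {2, 3, 4, 5, 6, 7, 8}.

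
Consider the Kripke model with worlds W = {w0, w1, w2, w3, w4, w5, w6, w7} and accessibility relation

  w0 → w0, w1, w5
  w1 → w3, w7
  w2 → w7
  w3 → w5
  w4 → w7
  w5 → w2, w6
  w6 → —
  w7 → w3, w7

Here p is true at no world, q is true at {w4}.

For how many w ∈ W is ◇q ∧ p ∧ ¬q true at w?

w0: ◇q is F, p ∧ ¬q is F. ✗
w1: ◇q is F, p ∧ ¬q is F. ✗
w2: ◇q is F, p ∧ ¬q is F. ✗
w3: ◇q is F, p ∧ ¬q is F. ✗
w4: ◇q is F, p ∧ ¬q is F. ✗
w5: ◇q is F, p ∧ ¬q is F. ✗
w6: ◇q is F, p ∧ ¬q is F. ✗
w7: ◇q is F, p ∧ ¬q is F. ✗
Satisfying worlds: ∅.

0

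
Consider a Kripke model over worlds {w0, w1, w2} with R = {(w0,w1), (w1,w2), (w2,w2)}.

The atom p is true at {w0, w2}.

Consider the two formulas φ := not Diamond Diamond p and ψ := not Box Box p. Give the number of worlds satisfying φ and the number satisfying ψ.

For not Diamond Diamond p:
w0: Diamond Diamond p is T. ✗
w1: Diamond Diamond p is T. ✗
w2: Diamond Diamond p is T. ✗
— 0 worlds.
For not Box Box p:
w0: Box Box p is T. ✗
w1: Box Box p is T. ✗
w2: Box Box p is T. ✗
— 0 worlds.

0 and 0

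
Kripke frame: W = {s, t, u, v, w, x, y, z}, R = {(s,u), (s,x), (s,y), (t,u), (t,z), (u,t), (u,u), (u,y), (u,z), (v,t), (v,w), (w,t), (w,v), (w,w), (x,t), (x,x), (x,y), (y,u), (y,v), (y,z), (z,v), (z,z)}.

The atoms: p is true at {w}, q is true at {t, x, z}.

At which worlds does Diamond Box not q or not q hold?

s: Diamond Box not q is F, not q is T. ✓
t: Diamond Box not q is F, not q is F. ✗
u: Diamond Box not q is F, not q is T. ✓
v: Diamond Box not q is F, not q is T. ✓
w: Diamond Box not q is F, not q is T. ✓
x: Diamond Box not q is F, not q is F. ✗
y: Diamond Box not q is F, not q is T. ✓
z: Diamond Box not q is F, not q is F. ✗

{s, u, v, w, y}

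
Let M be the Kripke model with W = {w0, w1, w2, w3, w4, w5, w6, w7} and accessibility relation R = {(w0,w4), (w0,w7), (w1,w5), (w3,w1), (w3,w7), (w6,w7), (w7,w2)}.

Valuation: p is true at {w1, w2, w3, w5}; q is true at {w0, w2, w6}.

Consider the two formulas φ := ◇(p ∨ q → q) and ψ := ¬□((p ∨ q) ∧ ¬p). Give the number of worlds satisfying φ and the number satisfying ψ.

For ◇(p ∨ q → q):
w0: successors {w4, w7}; p ∨ q → q there: w4:T, w7:T. ✓
w1: successors {w5}; p ∨ q → q there: w5:F. ✗
w2: no successors, so ◇(p ∨ q → q) fails. ✗
w3: successors {w1, w7}; p ∨ q → q there: w1:F, w7:T. ✓
w4: no successors, so ◇(p ∨ q → q) fails. ✗
w5: no successors, so ◇(p ∨ q → q) fails. ✗
w6: successors {w7}; p ∨ q → q there: w7:T. ✓
w7: successors {w2}; p ∨ q → q there: w2:T. ✓
— 4 worlds.
For ¬□((p ∨ q) ∧ ¬p):
w0: □((p ∨ q) ∧ ¬p) is F. ✓
w1: □((p ∨ q) ∧ ¬p) is F. ✓
w2: □((p ∨ q) ∧ ¬p) is T. ✗
w3: □((p ∨ q) ∧ ¬p) is F. ✓
w4: □((p ∨ q) ∧ ¬p) is T. ✗
w5: □((p ∨ q) ∧ ¬p) is T. ✗
w6: □((p ∨ q) ∧ ¬p) is F. ✓
w7: □((p ∨ q) ∧ ¬p) is F. ✓
— 5 worlds.

4 and 5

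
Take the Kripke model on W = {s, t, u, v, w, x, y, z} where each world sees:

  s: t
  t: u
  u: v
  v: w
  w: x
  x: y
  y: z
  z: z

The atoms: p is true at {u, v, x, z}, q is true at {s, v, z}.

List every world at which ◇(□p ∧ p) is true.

{t, y, z}

s: successors {t}; □p ∧ p there: t:F. ✗
t: successors {u}; □p ∧ p there: u:T. ✓
u: successors {v}; □p ∧ p there: v:F. ✗
v: successors {w}; □p ∧ p there: w:F. ✗
w: successors {x}; □p ∧ p there: x:F. ✗
x: successors {y}; □p ∧ p there: y:F. ✗
y: successors {z}; □p ∧ p there: z:T. ✓
z: successors {z}; □p ∧ p there: z:T. ✓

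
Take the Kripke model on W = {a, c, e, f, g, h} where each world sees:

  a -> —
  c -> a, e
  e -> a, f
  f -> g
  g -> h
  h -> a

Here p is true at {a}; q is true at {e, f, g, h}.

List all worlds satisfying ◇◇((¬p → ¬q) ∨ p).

a: no successors, so ◇◇((¬p → ¬q) ∨ p) fails. ✗
c: successors {a, e}; ◇((¬p → ¬q) ∨ p) there: a:F, e:T. ✓
e: successors {a, f}; ◇((¬p → ¬q) ∨ p) there: a:F, f:F. ✗
f: successors {g}; ◇((¬p → ¬q) ∨ p) there: g:F. ✗
g: successors {h}; ◇((¬p → ¬q) ∨ p) there: h:T. ✓
h: successors {a}; ◇((¬p → ¬q) ∨ p) there: a:F. ✗

{c, g}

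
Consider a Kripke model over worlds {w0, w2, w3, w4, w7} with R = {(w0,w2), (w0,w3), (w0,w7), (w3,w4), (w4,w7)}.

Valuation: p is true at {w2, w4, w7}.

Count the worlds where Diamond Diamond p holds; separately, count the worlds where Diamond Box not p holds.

For Diamond Diamond p:
w0: successors {w2, w3, w7}; Diamond p there: w2:F, w3:T, w7:F. ✓
w2: no successors, so Diamond Diamond p fails. ✗
w3: successors {w4}; Diamond p there: w4:T. ✓
w4: successors {w7}; Diamond p there: w7:F. ✗
w7: no successors, so Diamond Diamond p fails. ✗
— 2 worlds.
For Diamond Box not p:
w0: successors {w2, w3, w7}; Box not p there: w2:T, w3:F, w7:T. ✓
w2: no successors, so Diamond Box not p fails. ✗
w3: successors {w4}; Box not p there: w4:F. ✗
w4: successors {w7}; Box not p there: w7:T. ✓
w7: no successors, so Diamond Box not p fails. ✗
— 2 worlds.

2 and 2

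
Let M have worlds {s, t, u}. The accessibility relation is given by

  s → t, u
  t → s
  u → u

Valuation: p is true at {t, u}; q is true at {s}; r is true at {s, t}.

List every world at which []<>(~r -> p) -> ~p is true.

s: []<>(~r -> p) is T, ~p is T. ✓
t: []<>(~r -> p) is T, ~p is F. ✗
u: []<>(~r -> p) is T, ~p is F. ✗

{s}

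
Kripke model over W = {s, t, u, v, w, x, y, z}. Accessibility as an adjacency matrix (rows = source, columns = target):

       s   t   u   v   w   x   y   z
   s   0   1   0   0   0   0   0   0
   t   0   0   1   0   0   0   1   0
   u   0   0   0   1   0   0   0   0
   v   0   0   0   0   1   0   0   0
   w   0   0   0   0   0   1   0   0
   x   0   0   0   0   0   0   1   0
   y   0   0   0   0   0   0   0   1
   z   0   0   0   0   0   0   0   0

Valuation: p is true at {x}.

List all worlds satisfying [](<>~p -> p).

s: successors {t}; <>~p -> p there: t:F. ✗
t: successors {u, y}; <>~p -> p there: u:F, y:F. ✗
u: successors {v}; <>~p -> p there: v:F. ✗
v: successors {w}; <>~p -> p there: w:T. ✓
w: successors {x}; <>~p -> p there: x:T. ✓
x: successors {y}; <>~p -> p there: y:F. ✗
y: successors {z}; <>~p -> p there: z:T. ✓
z: no successors, so [](<>~p -> p) holds vacuously. ✓

{v, w, y, z}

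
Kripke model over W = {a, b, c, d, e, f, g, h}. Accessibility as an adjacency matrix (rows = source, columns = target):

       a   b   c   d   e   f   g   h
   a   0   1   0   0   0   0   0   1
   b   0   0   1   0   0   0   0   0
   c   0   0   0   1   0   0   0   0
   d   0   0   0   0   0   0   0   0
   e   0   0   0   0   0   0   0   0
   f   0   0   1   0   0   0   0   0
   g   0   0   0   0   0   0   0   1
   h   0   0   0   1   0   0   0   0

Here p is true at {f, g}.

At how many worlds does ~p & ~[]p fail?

a: ~p is T, ~[]p is T. ✓
b: ~p is T, ~[]p is T. ✓
c: ~p is T, ~[]p is T. ✓
d: ~p is T, ~[]p is F. ✗
e: ~p is T, ~[]p is F. ✗
f: ~p is F, ~[]p is T. ✗
g: ~p is F, ~[]p is T. ✗
h: ~p is T, ~[]p is T. ✓
Satisfying worlds: {a, b, c, h}.
So ~p & ~[]p fails at the other 4 worlds.

4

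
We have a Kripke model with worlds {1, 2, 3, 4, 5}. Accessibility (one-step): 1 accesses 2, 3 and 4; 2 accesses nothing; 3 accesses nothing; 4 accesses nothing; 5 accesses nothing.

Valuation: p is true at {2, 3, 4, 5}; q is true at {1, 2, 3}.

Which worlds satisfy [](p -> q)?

{2, 3, 4, 5}

1: successors {2, 3, 4}; p -> q there: 2:T, 3:T, 4:F. ✗
2: no successors, so [](p -> q) holds vacuously. ✓
3: no successors, so [](p -> q) holds vacuously. ✓
4: no successors, so [](p -> q) holds vacuously. ✓
5: no successors, so [](p -> q) holds vacuously. ✓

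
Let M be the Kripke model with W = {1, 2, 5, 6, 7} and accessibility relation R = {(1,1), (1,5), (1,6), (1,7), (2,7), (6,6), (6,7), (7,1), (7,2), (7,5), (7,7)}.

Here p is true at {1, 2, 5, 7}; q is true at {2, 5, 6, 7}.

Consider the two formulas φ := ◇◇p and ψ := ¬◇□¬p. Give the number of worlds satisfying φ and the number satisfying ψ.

4 and 3

For ◇◇p:
1: successors {1, 5, 6, 7}; ◇p there: 1:T, 5:F, 6:T, 7:T. ✓
2: successors {7}; ◇p there: 7:T. ✓
5: no successors, so ◇◇p fails. ✗
6: successors {6, 7}; ◇p there: 6:T, 7:T. ✓
7: successors {1, 2, 5, 7}; ◇p there: 1:T, 2:T, 5:F, 7:T. ✓
— 4 worlds.
For ¬◇□¬p:
1: ◇□¬p is T. ✗
2: ◇□¬p is F. ✓
5: ◇□¬p is F. ✓
6: ◇□¬p is F. ✓
7: ◇□¬p is T. ✗
— 3 worlds.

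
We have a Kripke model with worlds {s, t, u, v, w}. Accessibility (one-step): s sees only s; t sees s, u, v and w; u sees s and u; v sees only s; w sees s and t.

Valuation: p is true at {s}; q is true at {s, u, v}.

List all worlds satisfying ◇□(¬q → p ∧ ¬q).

s: successors {s}; □(¬q → p ∧ ¬q) there: s:T. ✓
t: successors {s, u, v, w}; □(¬q → p ∧ ¬q) there: s:T, u:T, v:T, w:F. ✓
u: successors {s, u}; □(¬q → p ∧ ¬q) there: s:T, u:T. ✓
v: successors {s}; □(¬q → p ∧ ¬q) there: s:T. ✓
w: successors {s, t}; □(¬q → p ∧ ¬q) there: s:T, t:F. ✓

{s, t, u, v, w}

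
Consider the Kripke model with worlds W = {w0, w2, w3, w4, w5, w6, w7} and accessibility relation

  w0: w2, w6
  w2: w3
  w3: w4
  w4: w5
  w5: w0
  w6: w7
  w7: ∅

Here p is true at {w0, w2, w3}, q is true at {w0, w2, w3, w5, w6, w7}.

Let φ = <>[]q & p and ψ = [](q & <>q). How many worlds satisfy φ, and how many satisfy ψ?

2 and 4

For <>[]q & p:
w0: <>[]q is T, p is T. ✓
w2: <>[]q is F, p is T. ✗
w3: <>[]q is T, p is T. ✓
w4: <>[]q is T, p is F. ✗
w5: <>[]q is T, p is F. ✗
w6: <>[]q is T, p is F. ✗
w7: <>[]q is F, p is F. ✗
— 2 worlds.
For [](q & <>q):
w0: successors {w2, w6}; q & <>q there: w2:T, w6:T. ✓
w2: successors {w3}; q & <>q there: w3:F. ✗
w3: successors {w4}; q & <>q there: w4:F. ✗
w4: successors {w5}; q & <>q there: w5:T. ✓
w5: successors {w0}; q & <>q there: w0:T. ✓
w6: successors {w7}; q & <>q there: w7:F. ✗
w7: no successors, so [](q & <>q) holds vacuously. ✓
— 4 worlds.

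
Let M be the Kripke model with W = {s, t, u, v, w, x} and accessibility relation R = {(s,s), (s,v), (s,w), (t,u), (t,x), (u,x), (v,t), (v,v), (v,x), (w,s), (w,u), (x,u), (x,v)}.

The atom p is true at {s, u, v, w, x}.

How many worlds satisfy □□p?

s: successors {s, v, w}; □p there: s:T, v:F, w:T. ✗
t: successors {u, x}; □p there: u:T, x:T. ✓
u: successors {x}; □p there: x:T. ✓
v: successors {t, v, x}; □p there: t:T, v:F, x:T. ✗
w: successors {s, u}; □p there: s:T, u:T. ✓
x: successors {u, v}; □p there: u:T, v:F. ✗
Satisfying worlds: {t, u, w}.

3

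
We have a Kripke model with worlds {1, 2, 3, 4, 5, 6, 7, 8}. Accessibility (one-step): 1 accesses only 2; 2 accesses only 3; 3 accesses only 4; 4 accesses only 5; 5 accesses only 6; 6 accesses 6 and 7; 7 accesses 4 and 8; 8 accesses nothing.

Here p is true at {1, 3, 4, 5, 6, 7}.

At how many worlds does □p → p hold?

1: □p is F, p is T. ✓
2: □p is T, p is F. ✗
3: □p is T, p is T. ✓
4: □p is T, p is T. ✓
5: □p is T, p is T. ✓
6: □p is T, p is T. ✓
7: □p is F, p is T. ✓
8: □p is T, p is F. ✗
Satisfying worlds: {1, 3, 4, 5, 6, 7}.

6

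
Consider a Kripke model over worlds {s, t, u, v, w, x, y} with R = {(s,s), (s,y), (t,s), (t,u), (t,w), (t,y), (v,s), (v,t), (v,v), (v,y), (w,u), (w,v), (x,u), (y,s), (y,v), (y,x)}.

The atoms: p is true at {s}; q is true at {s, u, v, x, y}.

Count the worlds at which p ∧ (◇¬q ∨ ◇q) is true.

1

s: p is T, ◇¬q ∨ ◇q is T. ✓
t: p is F, ◇¬q ∨ ◇q is T. ✗
u: p is F, ◇¬q ∨ ◇q is F. ✗
v: p is F, ◇¬q ∨ ◇q is T. ✗
w: p is F, ◇¬q ∨ ◇q is T. ✗
x: p is F, ◇¬q ∨ ◇q is T. ✗
y: p is F, ◇¬q ∨ ◇q is T. ✗
Satisfying worlds: {s}.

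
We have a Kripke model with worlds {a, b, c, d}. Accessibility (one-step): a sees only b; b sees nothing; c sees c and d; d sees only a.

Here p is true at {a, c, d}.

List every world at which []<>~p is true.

{b, d}

a: successors {b}; <>~p there: b:F. ✗
b: no successors, so []<>~p holds vacuously. ✓
c: successors {c, d}; <>~p there: c:F, d:F. ✗
d: successors {a}; <>~p there: a:T. ✓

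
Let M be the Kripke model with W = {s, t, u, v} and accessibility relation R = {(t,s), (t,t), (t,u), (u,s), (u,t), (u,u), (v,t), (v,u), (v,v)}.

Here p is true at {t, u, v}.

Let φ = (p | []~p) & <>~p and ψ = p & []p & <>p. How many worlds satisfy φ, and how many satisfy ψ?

For (p | []~p) & <>~p:
s: p | []~p is T, <>~p is F. ✗
t: p | []~p is T, <>~p is T. ✓
u: p | []~p is T, <>~p is T. ✓
v: p | []~p is T, <>~p is F. ✗
— 2 worlds.
For p & []p & <>p:
s: p & []p is F, <>p is F. ✗
t: p & []p is F, <>p is T. ✗
u: p & []p is F, <>p is T. ✗
v: p & []p is T, <>p is T. ✓
— 1 world.

2 and 1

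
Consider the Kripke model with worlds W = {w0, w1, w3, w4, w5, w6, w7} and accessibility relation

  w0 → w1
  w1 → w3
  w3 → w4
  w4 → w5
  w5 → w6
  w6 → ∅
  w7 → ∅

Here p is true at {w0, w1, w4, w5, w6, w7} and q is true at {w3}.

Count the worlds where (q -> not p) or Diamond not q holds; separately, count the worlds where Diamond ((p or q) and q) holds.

For (q -> not p) or Diamond not q:
w0: q -> not p is T, Diamond not q is T. ✓
w1: q -> not p is T, Diamond not q is F. ✓
w3: q -> not p is T, Diamond not q is T. ✓
w4: q -> not p is T, Diamond not q is T. ✓
w5: q -> not p is T, Diamond not q is T. ✓
w6: q -> not p is T, Diamond not q is F. ✓
w7: q -> not p is T, Diamond not q is F. ✓
— 7 worlds.
For Diamond ((p or q) and q):
w0: successors {w1}; (p or q) and q there: w1:F. ✗
w1: successors {w3}; (p or q) and q there: w3:T. ✓
w3: successors {w4}; (p or q) and q there: w4:F. ✗
w4: successors {w5}; (p or q) and q there: w5:F. ✗
w5: successors {w6}; (p or q) and q there: w6:F. ✗
w6: no successors, so Diamond ((p or q) and q) fails. ✗
w7: no successors, so Diamond ((p or q) and q) fails. ✗
— 1 world.

7 and 1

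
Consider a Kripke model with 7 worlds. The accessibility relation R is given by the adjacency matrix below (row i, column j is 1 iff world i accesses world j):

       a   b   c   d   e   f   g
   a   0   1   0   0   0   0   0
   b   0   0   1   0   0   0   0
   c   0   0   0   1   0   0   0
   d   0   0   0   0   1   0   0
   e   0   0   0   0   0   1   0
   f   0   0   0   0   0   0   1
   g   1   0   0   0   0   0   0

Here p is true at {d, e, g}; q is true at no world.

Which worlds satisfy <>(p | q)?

a: successors {b}; p | q there: b:F. ✗
b: successors {c}; p | q there: c:F. ✗
c: successors {d}; p | q there: d:T. ✓
d: successors {e}; p | q there: e:T. ✓
e: successors {f}; p | q there: f:F. ✗
f: successors {g}; p | q there: g:T. ✓
g: successors {a}; p | q there: a:F. ✗

{c, d, f}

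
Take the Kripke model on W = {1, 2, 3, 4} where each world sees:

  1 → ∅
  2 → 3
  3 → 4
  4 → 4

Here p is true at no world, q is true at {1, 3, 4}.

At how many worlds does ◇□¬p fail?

1: no successors, so ◇□¬p fails. ✗
2: successors {3}; □¬p there: 3:T. ✓
3: successors {4}; □¬p there: 4:T. ✓
4: successors {4}; □¬p there: 4:T. ✓
Satisfying worlds: {2, 3, 4}.
So ◇□¬p fails at the other 1 world.

1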